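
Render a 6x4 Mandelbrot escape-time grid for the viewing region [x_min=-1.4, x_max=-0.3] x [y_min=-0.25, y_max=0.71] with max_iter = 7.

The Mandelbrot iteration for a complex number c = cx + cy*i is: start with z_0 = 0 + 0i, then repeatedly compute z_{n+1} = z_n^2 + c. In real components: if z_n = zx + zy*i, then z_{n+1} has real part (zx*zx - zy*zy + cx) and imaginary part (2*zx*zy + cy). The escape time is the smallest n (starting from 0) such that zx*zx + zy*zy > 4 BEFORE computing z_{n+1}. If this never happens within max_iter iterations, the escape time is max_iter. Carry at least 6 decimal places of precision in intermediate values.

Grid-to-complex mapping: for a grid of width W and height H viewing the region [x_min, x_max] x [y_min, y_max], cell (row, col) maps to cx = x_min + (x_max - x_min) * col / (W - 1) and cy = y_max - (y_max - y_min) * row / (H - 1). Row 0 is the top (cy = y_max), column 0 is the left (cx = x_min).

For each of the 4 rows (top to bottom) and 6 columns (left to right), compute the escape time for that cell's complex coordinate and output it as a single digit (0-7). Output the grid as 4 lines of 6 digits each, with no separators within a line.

(row=0, col=0): c = -1.4000 + 0.7100i → escape time 3
(row=0, col=1): c = -1.1800 + 0.7100i → escape time 3
(row=0, col=2): c = -0.9600 + 0.7100i → escape time 4
(row=0, col=3): c = -0.7400 + 0.7100i → escape time 4
(row=0, col=4): c = -0.5200 + 0.7100i → escape time 7
(row=0, col=5): c = -0.3000 + 0.7100i → escape time 7
(row=1, col=0): c = -1.4000 + 0.3900i → escape time 5
(row=1, col=1): c = -1.1800 + 0.3900i → escape time 7
(row=1, col=2): c = -0.9600 + 0.3900i → escape time 7
(row=1, col=3): c = -0.7400 + 0.3900i → escape time 7
(row=1, col=4): c = -0.5200 + 0.3900i → escape time 7
(row=1, col=5): c = -0.3000 + 0.3900i → escape time 7
(row=2, col=0): c = -1.4000 + 0.0700i → escape time 7
(row=2, col=1): c = -1.1800 + 0.0700i → escape time 7
(row=2, col=2): c = -0.9600 + 0.0700i → escape time 7
(row=2, col=3): c = -0.7400 + 0.0700i → escape time 7
(row=2, col=4): c = -0.5200 + 0.0700i → escape time 7
(row=2, col=5): c = -0.3000 + 0.0700i → escape time 7
(row=3, col=0): c = -1.4000 + -0.2500i → escape time 5
(row=3, col=1): c = -1.1800 + -0.2500i → escape time 7
(row=3, col=2): c = -0.9600 + -0.2500i → escape time 7
(row=3, col=3): c = -0.7400 + -0.2500i → escape time 7
(row=3, col=4): c = -0.5200 + -0.2500i → escape time 7
(row=3, col=5): c = -0.3000 + -0.2500i → escape time 7

Answer: 334477
577777
777777
577777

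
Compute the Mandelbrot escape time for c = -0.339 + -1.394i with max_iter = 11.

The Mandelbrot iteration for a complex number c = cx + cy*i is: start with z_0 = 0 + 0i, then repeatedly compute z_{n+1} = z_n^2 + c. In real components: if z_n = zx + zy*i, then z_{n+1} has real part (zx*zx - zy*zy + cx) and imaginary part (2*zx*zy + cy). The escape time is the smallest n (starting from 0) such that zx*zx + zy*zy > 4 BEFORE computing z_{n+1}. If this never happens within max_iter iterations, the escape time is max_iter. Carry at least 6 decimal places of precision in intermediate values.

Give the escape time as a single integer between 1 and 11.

z_0 = 0 + 0i, c = -0.3390 + -1.3940i
Iter 1: z = -0.3390 + -1.3940i, |z|^2 = 2.0582
Iter 2: z = -2.1673 + -0.4489i, |z|^2 = 4.8987
Escaped at iteration 2

Answer: 2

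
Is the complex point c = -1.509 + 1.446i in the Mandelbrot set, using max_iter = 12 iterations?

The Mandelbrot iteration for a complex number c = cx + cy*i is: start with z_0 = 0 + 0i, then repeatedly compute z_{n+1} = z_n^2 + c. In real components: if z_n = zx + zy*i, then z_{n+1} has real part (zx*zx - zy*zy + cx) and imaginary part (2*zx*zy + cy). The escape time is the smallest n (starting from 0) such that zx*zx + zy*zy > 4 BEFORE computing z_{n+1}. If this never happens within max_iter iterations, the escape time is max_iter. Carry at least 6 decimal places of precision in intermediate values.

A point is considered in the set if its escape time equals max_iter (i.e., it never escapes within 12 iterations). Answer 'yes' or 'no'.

Answer: no

Derivation:
z_0 = 0 + 0i, c = -1.5090 + 1.4460i
Iter 1: z = -1.5090 + 1.4460i, |z|^2 = 4.3680
Escaped at iteration 1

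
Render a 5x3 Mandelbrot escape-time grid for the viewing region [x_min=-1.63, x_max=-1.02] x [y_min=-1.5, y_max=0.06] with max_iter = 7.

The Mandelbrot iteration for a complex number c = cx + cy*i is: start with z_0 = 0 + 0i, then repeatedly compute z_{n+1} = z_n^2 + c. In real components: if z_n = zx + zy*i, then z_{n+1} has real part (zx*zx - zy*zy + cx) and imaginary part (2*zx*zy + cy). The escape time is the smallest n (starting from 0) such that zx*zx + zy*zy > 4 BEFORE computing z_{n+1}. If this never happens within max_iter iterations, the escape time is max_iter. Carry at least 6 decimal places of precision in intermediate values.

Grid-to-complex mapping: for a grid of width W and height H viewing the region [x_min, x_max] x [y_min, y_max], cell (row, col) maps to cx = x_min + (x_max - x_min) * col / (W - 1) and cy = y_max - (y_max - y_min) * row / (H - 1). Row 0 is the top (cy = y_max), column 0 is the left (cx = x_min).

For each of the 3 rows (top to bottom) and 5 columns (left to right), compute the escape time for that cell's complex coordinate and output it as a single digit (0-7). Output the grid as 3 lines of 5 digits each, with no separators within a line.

Answer: 67777
33334
11122

Derivation:
(row=0, col=0): c = -1.6300 + 0.0600i → escape time 6
(row=0, col=1): c = -1.4775 + 0.0600i → escape time 7
(row=0, col=2): c = -1.3250 + 0.0600i → escape time 7
(row=0, col=3): c = -1.1725 + 0.0600i → escape time 7
(row=0, col=4): c = -1.0200 + 0.0600i → escape time 7
(row=1, col=0): c = -1.6300 + -0.7200i → escape time 3
(row=1, col=1): c = -1.4775 + -0.7200i → escape time 3
(row=1, col=2): c = -1.3250 + -0.7200i → escape time 3
(row=1, col=3): c = -1.1725 + -0.7200i → escape time 3
(row=1, col=4): c = -1.0200 + -0.7200i → escape time 4
(row=2, col=0): c = -1.6300 + -1.5000i → escape time 1
(row=2, col=1): c = -1.4775 + -1.5000i → escape time 1
(row=2, col=2): c = -1.3250 + -1.5000i → escape time 1
(row=2, col=3): c = -1.1725 + -1.5000i → escape time 2
(row=2, col=4): c = -1.0200 + -1.5000i → escape time 2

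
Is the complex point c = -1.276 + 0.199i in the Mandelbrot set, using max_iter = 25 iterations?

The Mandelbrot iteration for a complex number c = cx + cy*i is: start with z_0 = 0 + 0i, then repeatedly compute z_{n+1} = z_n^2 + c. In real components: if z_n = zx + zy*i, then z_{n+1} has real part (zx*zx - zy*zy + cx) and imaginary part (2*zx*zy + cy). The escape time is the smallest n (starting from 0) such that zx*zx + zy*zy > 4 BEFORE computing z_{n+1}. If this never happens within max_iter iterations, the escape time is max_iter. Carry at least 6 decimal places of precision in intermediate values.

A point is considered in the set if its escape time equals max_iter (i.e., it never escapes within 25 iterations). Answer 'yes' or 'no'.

Answer: no

Derivation:
z_0 = 0 + 0i, c = -1.2760 + 0.1990i
Iter 1: z = -1.2760 + 0.1990i, |z|^2 = 1.6678
Iter 2: z = 0.3126 + -0.3088i, |z|^2 = 0.1931
Iter 3: z = -1.2737 + 0.0059i, |z|^2 = 1.6223
Iter 4: z = 0.3462 + 0.1839i, |z|^2 = 0.1537
Iter 5: z = -1.1899 + 0.3264i, |z|^2 = 1.5225
Iter 6: z = 0.0335 + -0.5777i, |z|^2 = 0.3348
Iter 7: z = -1.6086 + 0.1603i, |z|^2 = 2.6133
Iter 8: z = 1.2859 + -0.3168i, |z|^2 = 1.7539
Iter 9: z = 0.2771 + -0.6159i, |z|^2 = 0.4561
Iter 10: z = -1.5785 + -0.1423i, |z|^2 = 2.5119
Iter 11: z = 1.1954 + 0.6482i, |z|^2 = 1.8492
Iter 12: z = -0.2671 + 1.7488i, |z|^2 = 3.1296
Iter 13: z = -4.2629 + -0.7353i, |z|^2 = 18.7126
Escaped at iteration 13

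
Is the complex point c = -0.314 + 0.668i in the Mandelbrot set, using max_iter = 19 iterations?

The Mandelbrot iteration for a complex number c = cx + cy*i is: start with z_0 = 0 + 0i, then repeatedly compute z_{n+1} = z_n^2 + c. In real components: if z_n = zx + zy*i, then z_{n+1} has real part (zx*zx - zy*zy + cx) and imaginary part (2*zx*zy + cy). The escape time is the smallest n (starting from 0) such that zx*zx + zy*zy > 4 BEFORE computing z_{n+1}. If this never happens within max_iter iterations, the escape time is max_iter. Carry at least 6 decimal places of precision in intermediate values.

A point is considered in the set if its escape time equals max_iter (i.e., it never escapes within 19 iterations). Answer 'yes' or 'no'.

z_0 = 0 + 0i, c = -0.3140 + 0.6680i
Iter 1: z = -0.3140 + 0.6680i, |z|^2 = 0.5448
Iter 2: z = -0.6616 + 0.2485i, |z|^2 = 0.4995
Iter 3: z = 0.0620 + 0.3392i, |z|^2 = 0.1189
Iter 4: z = -0.4252 + 0.7101i, |z|^2 = 0.6850
Iter 5: z = -0.6374 + 0.0642i, |z|^2 = 0.4104
Iter 6: z = 0.0882 + 0.5862i, |z|^2 = 0.3514
Iter 7: z = -0.6499 + 0.7713i, |z|^2 = 1.0173
Iter 8: z = -0.4867 + -0.3345i, |z|^2 = 0.3487
Iter 9: z = -0.1891 + 0.9936i, |z|^2 = 1.0230
Iter 10: z = -1.2655 + 0.2923i, |z|^2 = 1.6869
Iter 11: z = 1.2021 + -0.0718i, |z|^2 = 1.4501
Iter 12: z = 1.1258 + 0.4954i, |z|^2 = 1.5129
Iter 13: z = 0.7080 + 1.7835i, |z|^2 = 3.6822
Iter 14: z = -2.9937 + 3.1934i, |z|^2 = 19.1604
Escaped at iteration 14

Answer: no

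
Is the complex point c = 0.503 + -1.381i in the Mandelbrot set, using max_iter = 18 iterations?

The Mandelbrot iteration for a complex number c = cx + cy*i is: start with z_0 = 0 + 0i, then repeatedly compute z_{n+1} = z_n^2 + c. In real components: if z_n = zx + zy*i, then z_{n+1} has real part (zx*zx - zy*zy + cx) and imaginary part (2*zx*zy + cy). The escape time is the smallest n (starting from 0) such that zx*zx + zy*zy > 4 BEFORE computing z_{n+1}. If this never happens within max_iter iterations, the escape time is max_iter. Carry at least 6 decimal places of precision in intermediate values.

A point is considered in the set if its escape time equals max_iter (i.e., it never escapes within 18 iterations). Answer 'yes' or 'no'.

z_0 = 0 + 0i, c = 0.5030 + -1.3810i
Iter 1: z = 0.5030 + -1.3810i, |z|^2 = 2.1602
Iter 2: z = -1.1512 + -2.7703i, |z|^2 = 8.9996
Escaped at iteration 2

Answer: no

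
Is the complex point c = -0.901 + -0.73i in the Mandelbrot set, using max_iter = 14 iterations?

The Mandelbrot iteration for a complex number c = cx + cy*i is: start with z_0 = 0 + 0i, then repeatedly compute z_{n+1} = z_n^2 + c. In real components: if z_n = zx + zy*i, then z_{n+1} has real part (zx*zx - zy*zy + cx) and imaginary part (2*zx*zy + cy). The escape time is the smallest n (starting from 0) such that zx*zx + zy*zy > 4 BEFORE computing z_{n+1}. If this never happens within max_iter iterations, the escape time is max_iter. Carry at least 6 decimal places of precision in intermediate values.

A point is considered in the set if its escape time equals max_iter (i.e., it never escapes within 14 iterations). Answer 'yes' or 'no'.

z_0 = 0 + 0i, c = -0.9010 + -0.7300i
Iter 1: z = -0.9010 + -0.7300i, |z|^2 = 1.3447
Iter 2: z = -0.6221 + 0.5855i, |z|^2 = 0.7298
Iter 3: z = -0.8568 + -1.4584i, |z|^2 = 2.8610
Iter 4: z = -2.2940 + 1.7690i, |z|^2 = 8.3918
Escaped at iteration 4

Answer: no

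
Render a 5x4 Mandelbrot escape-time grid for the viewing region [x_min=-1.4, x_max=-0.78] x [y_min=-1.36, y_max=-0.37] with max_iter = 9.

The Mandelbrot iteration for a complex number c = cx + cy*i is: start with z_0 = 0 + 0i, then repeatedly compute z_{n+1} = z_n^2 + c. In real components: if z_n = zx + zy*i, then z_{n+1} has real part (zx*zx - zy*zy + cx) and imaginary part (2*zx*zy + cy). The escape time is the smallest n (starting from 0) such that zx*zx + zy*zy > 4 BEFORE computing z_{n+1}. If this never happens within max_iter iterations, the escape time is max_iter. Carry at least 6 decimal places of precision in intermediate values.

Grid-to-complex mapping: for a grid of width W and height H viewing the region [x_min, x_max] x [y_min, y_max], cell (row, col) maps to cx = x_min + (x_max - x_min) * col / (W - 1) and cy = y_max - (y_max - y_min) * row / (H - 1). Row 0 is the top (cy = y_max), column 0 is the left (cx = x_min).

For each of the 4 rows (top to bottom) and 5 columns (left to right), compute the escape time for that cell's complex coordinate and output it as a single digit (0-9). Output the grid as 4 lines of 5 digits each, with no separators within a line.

Answer: 59878
33344
33333
22222

Derivation:
(row=0, col=0): c = -1.4000 + -0.3700i → escape time 5
(row=0, col=1): c = -1.2450 + -0.3700i → escape time 9
(row=0, col=2): c = -1.0900 + -0.3700i → escape time 8
(row=0, col=3): c = -0.9350 + -0.3700i → escape time 7
(row=0, col=4): c = -0.7800 + -0.3700i → escape time 8
(row=1, col=0): c = -1.4000 + -0.7000i → escape time 3
(row=1, col=1): c = -1.2450 + -0.7000i → escape time 3
(row=1, col=2): c = -1.0900 + -0.7000i → escape time 3
(row=1, col=3): c = -0.9350 + -0.7000i → escape time 4
(row=1, col=4): c = -0.7800 + -0.7000i → escape time 4
(row=2, col=0): c = -1.4000 + -1.0300i → escape time 3
(row=2, col=1): c = -1.2450 + -1.0300i → escape time 3
(row=2, col=2): c = -1.0900 + -1.0300i → escape time 3
(row=2, col=3): c = -0.9350 + -1.0300i → escape time 3
(row=2, col=4): c = -0.7800 + -1.0300i → escape time 3
(row=3, col=0): c = -1.4000 + -1.3600i → escape time 2
(row=3, col=1): c = -1.2450 + -1.3600i → escape time 2
(row=3, col=2): c = -1.0900 + -1.3600i → escape time 2
(row=3, col=3): c = -0.9350 + -1.3600i → escape time 2
(row=3, col=4): c = -0.7800 + -1.3600i → escape time 2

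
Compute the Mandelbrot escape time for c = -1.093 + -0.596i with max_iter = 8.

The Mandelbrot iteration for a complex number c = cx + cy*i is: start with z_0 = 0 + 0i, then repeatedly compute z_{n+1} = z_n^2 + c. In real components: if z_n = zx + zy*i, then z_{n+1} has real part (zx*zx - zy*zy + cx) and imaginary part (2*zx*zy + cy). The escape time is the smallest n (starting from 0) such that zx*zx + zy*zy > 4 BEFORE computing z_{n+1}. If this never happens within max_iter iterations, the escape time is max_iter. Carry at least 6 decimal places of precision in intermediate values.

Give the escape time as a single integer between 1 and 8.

Answer: 4

Derivation:
z_0 = 0 + 0i, c = -1.0930 + -0.5960i
Iter 1: z = -1.0930 + -0.5960i, |z|^2 = 1.5499
Iter 2: z = -0.2536 + 0.7069i, |z|^2 = 0.5639
Iter 3: z = -1.5283 + -0.9545i, |z|^2 = 3.2469
Iter 4: z = 0.3318 + 2.3215i, |z|^2 = 5.4996
Escaped at iteration 4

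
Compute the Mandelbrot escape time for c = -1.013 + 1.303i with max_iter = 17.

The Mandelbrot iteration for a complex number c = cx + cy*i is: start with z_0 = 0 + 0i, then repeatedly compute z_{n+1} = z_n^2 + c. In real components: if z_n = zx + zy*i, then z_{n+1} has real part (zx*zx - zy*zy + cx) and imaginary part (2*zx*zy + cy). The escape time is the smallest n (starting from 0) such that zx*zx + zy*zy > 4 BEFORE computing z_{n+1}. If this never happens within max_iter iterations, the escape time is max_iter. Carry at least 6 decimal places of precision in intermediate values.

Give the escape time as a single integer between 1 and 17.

z_0 = 0 + 0i, c = -1.0130 + 1.3030i
Iter 1: z = -1.0130 + 1.3030i, |z|^2 = 2.7240
Iter 2: z = -1.6846 + -1.3369i, |z|^2 = 4.6253
Escaped at iteration 2

Answer: 2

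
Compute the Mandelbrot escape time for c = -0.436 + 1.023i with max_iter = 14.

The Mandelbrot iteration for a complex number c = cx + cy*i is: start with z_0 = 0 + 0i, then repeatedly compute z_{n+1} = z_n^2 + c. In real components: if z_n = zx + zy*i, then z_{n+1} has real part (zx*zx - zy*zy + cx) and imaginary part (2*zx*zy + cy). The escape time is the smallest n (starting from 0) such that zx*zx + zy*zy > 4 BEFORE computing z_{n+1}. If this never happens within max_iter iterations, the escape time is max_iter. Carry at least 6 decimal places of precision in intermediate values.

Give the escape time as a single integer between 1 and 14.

Answer: 4

Derivation:
z_0 = 0 + 0i, c = -0.4360 + 1.0230i
Iter 1: z = -0.4360 + 1.0230i, |z|^2 = 1.2366
Iter 2: z = -1.2924 + 0.1309i, |z|^2 = 1.6875
Iter 3: z = 1.2172 + 0.6845i, |z|^2 = 1.9502
Iter 4: z = 0.5771 + 2.6895i, |z|^2 = 7.5662
Escaped at iteration 4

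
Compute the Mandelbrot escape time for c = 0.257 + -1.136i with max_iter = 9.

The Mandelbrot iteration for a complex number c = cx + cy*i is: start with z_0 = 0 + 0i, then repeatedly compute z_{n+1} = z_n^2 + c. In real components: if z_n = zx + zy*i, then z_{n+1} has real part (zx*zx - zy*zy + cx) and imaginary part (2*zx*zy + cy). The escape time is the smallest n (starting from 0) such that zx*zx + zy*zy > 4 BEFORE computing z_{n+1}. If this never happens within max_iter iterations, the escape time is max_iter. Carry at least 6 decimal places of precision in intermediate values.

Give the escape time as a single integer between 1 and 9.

z_0 = 0 + 0i, c = 0.2570 + -1.1360i
Iter 1: z = 0.2570 + -1.1360i, |z|^2 = 1.3565
Iter 2: z = -0.9674 + -1.7199i, |z|^2 = 3.8940
Iter 3: z = -1.7651 + 2.1918i, |z|^2 = 7.9198
Escaped at iteration 3

Answer: 3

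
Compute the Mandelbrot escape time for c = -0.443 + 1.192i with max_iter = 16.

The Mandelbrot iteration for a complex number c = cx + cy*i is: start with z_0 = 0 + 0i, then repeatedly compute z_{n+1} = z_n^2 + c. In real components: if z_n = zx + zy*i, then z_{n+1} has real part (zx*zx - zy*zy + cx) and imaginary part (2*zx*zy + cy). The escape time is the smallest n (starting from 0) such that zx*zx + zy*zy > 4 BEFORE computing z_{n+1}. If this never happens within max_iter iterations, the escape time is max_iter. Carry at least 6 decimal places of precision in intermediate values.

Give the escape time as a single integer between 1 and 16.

Answer: 3

Derivation:
z_0 = 0 + 0i, c = -0.4430 + 1.1920i
Iter 1: z = -0.4430 + 1.1920i, |z|^2 = 1.6171
Iter 2: z = -1.6676 + 0.1359i, |z|^2 = 2.7994
Iter 3: z = 2.3195 + 0.7388i, |z|^2 = 5.9258
Escaped at iteration 3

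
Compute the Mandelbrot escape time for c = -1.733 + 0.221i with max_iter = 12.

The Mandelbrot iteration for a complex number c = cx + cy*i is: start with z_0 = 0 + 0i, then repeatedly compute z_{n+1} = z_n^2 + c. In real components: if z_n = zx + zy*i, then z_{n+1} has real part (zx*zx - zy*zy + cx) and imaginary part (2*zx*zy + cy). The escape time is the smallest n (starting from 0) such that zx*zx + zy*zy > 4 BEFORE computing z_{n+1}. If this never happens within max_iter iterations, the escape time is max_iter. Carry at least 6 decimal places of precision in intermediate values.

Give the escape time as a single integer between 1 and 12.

Answer: 4

Derivation:
z_0 = 0 + 0i, c = -1.7330 + 0.2210i
Iter 1: z = -1.7330 + 0.2210i, |z|^2 = 3.0521
Iter 2: z = 1.2214 + -0.5450i, |z|^2 = 1.7889
Iter 3: z = -0.5381 + -1.1103i, |z|^2 = 1.5224
Iter 4: z = -2.6763 + 1.4159i, |z|^2 = 9.1676
Escaped at iteration 4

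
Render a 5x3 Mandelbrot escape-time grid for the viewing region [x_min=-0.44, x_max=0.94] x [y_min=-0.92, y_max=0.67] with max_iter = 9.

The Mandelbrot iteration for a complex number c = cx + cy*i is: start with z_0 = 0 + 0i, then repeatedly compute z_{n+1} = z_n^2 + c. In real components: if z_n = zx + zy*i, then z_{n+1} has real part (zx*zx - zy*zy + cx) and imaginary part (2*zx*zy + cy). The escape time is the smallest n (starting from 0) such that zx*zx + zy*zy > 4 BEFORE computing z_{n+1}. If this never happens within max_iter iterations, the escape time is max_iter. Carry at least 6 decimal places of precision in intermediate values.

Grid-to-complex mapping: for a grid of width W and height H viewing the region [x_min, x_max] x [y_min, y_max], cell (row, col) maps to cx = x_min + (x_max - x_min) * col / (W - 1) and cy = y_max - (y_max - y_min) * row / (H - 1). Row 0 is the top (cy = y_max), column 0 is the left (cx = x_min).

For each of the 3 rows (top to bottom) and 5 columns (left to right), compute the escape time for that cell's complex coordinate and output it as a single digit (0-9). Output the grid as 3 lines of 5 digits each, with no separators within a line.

Answer: 99732
99943
59422

Derivation:
(row=0, col=0): c = -0.4400 + 0.6700i → escape time 9
(row=0, col=1): c = -0.0950 + 0.6700i → escape time 9
(row=0, col=2): c = 0.2500 + 0.6700i → escape time 7
(row=0, col=3): c = 0.5950 + 0.6700i → escape time 3
(row=0, col=4): c = 0.9400 + 0.6700i → escape time 2
(row=1, col=0): c = -0.4400 + -0.1250i → escape time 9
(row=1, col=1): c = -0.0950 + -0.1250i → escape time 9
(row=1, col=2): c = 0.2500 + -0.1250i → escape time 9
(row=1, col=3): c = 0.5950 + -0.1250i → escape time 4
(row=1, col=4): c = 0.9400 + -0.1250i → escape time 3
(row=2, col=0): c = -0.4400 + -0.9200i → escape time 5
(row=2, col=1): c = -0.0950 + -0.9200i → escape time 9
(row=2, col=2): c = 0.2500 + -0.9200i → escape time 4
(row=2, col=3): c = 0.5950 + -0.9200i → escape time 2
(row=2, col=4): c = 0.9400 + -0.9200i → escape time 2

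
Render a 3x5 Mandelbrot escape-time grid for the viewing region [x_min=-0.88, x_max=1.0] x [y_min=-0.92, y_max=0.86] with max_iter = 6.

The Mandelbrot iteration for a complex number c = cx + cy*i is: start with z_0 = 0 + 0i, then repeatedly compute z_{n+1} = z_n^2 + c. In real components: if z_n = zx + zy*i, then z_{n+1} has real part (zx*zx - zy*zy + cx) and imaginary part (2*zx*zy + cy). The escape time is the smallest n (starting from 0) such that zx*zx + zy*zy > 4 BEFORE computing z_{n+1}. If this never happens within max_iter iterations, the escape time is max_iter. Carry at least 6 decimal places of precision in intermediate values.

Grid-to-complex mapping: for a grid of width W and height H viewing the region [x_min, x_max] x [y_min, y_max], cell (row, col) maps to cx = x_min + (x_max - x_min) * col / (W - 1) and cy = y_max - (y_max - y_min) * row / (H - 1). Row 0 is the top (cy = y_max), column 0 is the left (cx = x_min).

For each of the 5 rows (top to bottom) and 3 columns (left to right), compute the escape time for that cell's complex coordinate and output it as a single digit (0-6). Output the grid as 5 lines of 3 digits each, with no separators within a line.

(row=0, col=0): c = -0.8800 + 0.8600i → escape time 3
(row=0, col=1): c = 0.0600 + 0.8600i → escape time 6
(row=0, col=2): c = 1.0000 + 0.8600i → escape time 2
(row=1, col=0): c = -0.8800 + 0.4150i → escape time 6
(row=1, col=1): c = 0.0600 + 0.4150i → escape time 6
(row=1, col=2): c = 1.0000 + 0.4150i → escape time 2
(row=2, col=0): c = -0.8800 + -0.0300i → escape time 6
(row=2, col=1): c = 0.0600 + -0.0300i → escape time 6
(row=2, col=2): c = 1.0000 + -0.0300i → escape time 2
(row=3, col=0): c = -0.8800 + -0.4750i → escape time 6
(row=3, col=1): c = 0.0600 + -0.4750i → escape time 6
(row=3, col=2): c = 1.0000 + -0.4750i → escape time 2
(row=4, col=0): c = -0.8800 + -0.9200i → escape time 3
(row=4, col=1): c = 0.0600 + -0.9200i → escape time 5
(row=4, col=2): c = 1.0000 + -0.9200i → escape time 2

Answer: 362
662
662
662
352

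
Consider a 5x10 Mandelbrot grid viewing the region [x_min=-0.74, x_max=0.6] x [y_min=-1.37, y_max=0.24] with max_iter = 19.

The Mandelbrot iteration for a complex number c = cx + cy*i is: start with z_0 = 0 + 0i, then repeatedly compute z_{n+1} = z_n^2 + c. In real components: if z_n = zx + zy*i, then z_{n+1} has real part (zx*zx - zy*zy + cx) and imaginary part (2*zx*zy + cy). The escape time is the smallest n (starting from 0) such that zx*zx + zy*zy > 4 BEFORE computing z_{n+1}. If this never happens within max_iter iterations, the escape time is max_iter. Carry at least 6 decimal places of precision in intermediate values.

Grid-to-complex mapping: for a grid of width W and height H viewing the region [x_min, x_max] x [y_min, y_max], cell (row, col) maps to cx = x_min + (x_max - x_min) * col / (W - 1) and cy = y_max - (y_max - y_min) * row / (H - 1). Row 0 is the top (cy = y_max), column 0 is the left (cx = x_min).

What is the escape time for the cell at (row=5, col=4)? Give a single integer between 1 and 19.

Answer: 3

Derivation:
z_0 = 0 + 0i, c = 0.6000 + -0.6544i
Iter 1: z = 0.6000 + -0.6544i, |z|^2 = 0.7883
Iter 2: z = 0.5317 + -1.4398i, |z|^2 = 2.3557
Iter 3: z = -1.1903 + -2.1855i, |z|^2 = 6.1932
Escaped at iteration 3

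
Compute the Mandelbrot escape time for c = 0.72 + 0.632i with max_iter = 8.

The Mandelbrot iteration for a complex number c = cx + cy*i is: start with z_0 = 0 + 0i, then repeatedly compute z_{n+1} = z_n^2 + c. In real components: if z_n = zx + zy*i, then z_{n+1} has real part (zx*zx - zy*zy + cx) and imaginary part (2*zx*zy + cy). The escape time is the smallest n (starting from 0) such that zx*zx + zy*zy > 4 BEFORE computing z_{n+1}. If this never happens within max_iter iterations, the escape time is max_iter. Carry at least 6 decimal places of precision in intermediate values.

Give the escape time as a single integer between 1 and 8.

z_0 = 0 + 0i, c = 0.7200 + 0.6320i
Iter 1: z = 0.7200 + 0.6320i, |z|^2 = 0.9178
Iter 2: z = 0.8390 + 1.5421i, |z|^2 = 3.0819
Iter 3: z = -0.9541 + 3.2195i, |z|^2 = 11.2758
Escaped at iteration 3

Answer: 3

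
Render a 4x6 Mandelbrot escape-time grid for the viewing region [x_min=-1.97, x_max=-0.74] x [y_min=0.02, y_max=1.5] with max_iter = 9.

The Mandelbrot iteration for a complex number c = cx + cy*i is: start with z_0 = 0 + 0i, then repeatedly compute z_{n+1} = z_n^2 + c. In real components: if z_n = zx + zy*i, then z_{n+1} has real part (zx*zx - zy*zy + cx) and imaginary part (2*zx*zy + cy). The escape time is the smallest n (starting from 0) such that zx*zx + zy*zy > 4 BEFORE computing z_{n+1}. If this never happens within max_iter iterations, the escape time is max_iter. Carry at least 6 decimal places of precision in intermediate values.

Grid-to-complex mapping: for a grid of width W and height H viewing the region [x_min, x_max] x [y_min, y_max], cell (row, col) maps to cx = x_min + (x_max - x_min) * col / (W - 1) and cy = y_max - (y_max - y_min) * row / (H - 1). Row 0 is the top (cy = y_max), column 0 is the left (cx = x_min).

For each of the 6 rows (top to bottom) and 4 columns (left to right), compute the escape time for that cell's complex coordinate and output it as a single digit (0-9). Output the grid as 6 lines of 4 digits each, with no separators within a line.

Answer: 1122
1223
1334
1346
2499
5999

Derivation:
(row=0, col=0): c = -1.9700 + 1.5000i → escape time 1
(row=0, col=1): c = -1.5600 + 1.5000i → escape time 1
(row=0, col=2): c = -1.1500 + 1.5000i → escape time 2
(row=0, col=3): c = -0.7400 + 1.5000i → escape time 2
(row=1, col=0): c = -1.9700 + 1.2040i → escape time 1
(row=1, col=1): c = -1.5600 + 1.2040i → escape time 2
(row=1, col=2): c = -1.1500 + 1.2040i → escape time 2
(row=1, col=3): c = -0.7400 + 1.2040i → escape time 3
(row=2, col=0): c = -1.9700 + 0.9080i → escape time 1
(row=2, col=1): c = -1.5600 + 0.9080i → escape time 3
(row=2, col=2): c = -1.1500 + 0.9080i → escape time 3
(row=2, col=3): c = -0.7400 + 0.9080i → escape time 4
(row=3, col=0): c = -1.9700 + 0.6120i → escape time 1
(row=3, col=1): c = -1.5600 + 0.6120i → escape time 3
(row=3, col=2): c = -1.1500 + 0.6120i → escape time 4
(row=3, col=3): c = -0.7400 + 0.6120i → escape time 6
(row=4, col=0): c = -1.9700 + 0.3160i → escape time 2
(row=4, col=1): c = -1.5600 + 0.3160i → escape time 4
(row=4, col=2): c = -1.1500 + 0.3160i → escape time 9
(row=4, col=3): c = -0.7400 + 0.3160i → escape time 9
(row=5, col=0): c = -1.9700 + 0.0200i → escape time 5
(row=5, col=1): c = -1.5600 + 0.0200i → escape time 9
(row=5, col=2): c = -1.1500 + 0.0200i → escape time 9
(row=5, col=3): c = -0.7400 + 0.0200i → escape time 9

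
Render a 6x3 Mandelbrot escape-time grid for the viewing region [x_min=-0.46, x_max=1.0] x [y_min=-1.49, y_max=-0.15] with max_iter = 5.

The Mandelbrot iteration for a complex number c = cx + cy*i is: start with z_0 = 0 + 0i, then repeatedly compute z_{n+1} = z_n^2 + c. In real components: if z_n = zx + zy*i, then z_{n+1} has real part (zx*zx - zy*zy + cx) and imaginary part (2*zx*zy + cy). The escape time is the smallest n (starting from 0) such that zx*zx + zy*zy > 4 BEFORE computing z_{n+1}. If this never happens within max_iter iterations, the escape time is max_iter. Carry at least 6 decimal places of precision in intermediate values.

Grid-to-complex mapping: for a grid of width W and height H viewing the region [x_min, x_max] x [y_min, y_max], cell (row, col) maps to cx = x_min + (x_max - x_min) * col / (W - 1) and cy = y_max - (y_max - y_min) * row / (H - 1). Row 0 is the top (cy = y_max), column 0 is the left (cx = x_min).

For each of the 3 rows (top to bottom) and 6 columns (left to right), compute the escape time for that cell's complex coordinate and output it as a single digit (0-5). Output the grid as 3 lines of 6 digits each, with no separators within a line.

Answer: 555532
555422
222222

Derivation:
(row=0, col=0): c = -0.4600 + -0.1500i → escape time 5
(row=0, col=1): c = -0.1680 + -0.1500i → escape time 5
(row=0, col=2): c = 0.1240 + -0.1500i → escape time 5
(row=0, col=3): c = 0.4160 + -0.1500i → escape time 5
(row=0, col=4): c = 0.7080 + -0.1500i → escape time 3
(row=0, col=5): c = 1.0000 + -0.1500i → escape time 2
(row=1, col=0): c = -0.4600 + -0.8200i → escape time 5
(row=1, col=1): c = -0.1680 + -0.8200i → escape time 5
(row=1, col=2): c = 0.1240 + -0.8200i → escape time 5
(row=1, col=3): c = 0.4160 + -0.8200i → escape time 4
(row=1, col=4): c = 0.7080 + -0.8200i → escape time 2
(row=1, col=5): c = 1.0000 + -0.8200i → escape time 2
(row=2, col=0): c = -0.4600 + -1.4900i → escape time 2
(row=2, col=1): c = -0.1680 + -1.4900i → escape time 2
(row=2, col=2): c = 0.1240 + -1.4900i → escape time 2
(row=2, col=3): c = 0.4160 + -1.4900i → escape time 2
(row=2, col=4): c = 0.7080 + -1.4900i → escape time 2
(row=2, col=5): c = 1.0000 + -1.4900i → escape time 2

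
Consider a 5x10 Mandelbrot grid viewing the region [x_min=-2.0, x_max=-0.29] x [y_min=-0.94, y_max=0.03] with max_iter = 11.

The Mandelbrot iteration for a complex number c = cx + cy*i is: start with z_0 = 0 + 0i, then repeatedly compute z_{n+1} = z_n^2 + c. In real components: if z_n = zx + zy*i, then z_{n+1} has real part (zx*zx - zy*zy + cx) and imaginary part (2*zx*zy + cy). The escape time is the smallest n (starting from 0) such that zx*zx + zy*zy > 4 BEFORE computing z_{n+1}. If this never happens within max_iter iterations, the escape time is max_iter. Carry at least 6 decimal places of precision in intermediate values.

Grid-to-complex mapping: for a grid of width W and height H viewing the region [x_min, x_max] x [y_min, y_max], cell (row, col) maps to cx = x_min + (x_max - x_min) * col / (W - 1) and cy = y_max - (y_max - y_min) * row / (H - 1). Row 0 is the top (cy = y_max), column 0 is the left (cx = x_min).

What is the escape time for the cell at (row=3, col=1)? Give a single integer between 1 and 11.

Answer: 4

Derivation:
z_0 = 0 + 0i, c = -1.5725 + -0.2933i
Iter 1: z = -1.5725 + -0.2933i, |z|^2 = 2.5588
Iter 2: z = 0.8142 + 0.6292i, |z|^2 = 1.0588
Iter 3: z = -1.3055 + 0.7313i, |z|^2 = 2.2390
Iter 4: z = -0.4031 + -2.2026i, |z|^2 = 5.0139
Escaped at iteration 4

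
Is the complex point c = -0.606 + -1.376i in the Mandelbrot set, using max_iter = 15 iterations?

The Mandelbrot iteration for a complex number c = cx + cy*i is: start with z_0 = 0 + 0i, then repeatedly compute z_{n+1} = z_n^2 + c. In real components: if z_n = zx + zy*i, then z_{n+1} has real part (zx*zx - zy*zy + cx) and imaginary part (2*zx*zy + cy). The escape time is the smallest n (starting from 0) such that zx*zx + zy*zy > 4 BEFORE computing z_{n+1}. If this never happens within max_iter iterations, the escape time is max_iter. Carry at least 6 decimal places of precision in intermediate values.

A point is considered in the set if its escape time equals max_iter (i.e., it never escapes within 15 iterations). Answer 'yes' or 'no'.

Answer: no

Derivation:
z_0 = 0 + 0i, c = -0.6060 + -1.3760i
Iter 1: z = -0.6060 + -1.3760i, |z|^2 = 2.2606
Iter 2: z = -2.1321 + 0.2917i, |z|^2 = 4.6311
Escaped at iteration 2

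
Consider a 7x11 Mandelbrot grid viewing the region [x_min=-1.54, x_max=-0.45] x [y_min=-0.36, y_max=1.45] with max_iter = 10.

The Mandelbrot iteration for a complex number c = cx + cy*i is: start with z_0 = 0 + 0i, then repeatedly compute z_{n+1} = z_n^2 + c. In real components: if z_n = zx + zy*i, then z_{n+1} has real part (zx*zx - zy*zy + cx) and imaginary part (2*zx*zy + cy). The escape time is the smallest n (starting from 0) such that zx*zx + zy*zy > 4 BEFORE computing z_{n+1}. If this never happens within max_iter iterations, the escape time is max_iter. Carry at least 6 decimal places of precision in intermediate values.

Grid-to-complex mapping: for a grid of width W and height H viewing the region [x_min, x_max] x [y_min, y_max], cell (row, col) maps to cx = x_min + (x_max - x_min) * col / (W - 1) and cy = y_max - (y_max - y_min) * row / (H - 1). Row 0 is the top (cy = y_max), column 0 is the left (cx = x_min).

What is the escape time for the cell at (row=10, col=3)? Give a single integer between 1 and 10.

Answer: 9

Derivation:
z_0 = 0 + 0i, c = -0.9950 + -0.3600i
Iter 1: z = -0.9950 + -0.3600i, |z|^2 = 1.1196
Iter 2: z = -0.1346 + 0.3564i, |z|^2 = 0.1451
Iter 3: z = -1.1039 + -0.4559i, |z|^2 = 1.4265
Iter 4: z = 0.0158 + 0.6466i, |z|^2 = 0.4183
Iter 5: z = -1.4128 + -0.3396i, |z|^2 = 2.1115
Iter 6: z = 0.8858 + 0.5997i, |z|^2 = 1.1442
Iter 7: z = -0.5700 + 0.7024i, |z|^2 = 0.8183
Iter 8: z = -1.1634 + -1.1608i, |z|^2 = 2.7009
Iter 9: z = -0.9888 + 2.3409i, |z|^2 = 6.4576
Escaped at iteration 9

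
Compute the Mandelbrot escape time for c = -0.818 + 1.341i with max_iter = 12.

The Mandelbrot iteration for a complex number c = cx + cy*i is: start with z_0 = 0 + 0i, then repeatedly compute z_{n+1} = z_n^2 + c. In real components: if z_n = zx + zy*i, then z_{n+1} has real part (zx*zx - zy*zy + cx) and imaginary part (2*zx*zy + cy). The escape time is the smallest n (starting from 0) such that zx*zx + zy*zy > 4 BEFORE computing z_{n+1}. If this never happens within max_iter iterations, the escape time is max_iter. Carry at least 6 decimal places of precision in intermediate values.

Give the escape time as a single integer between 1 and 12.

Answer: 2

Derivation:
z_0 = 0 + 0i, c = -0.8180 + 1.3410i
Iter 1: z = -0.8180 + 1.3410i, |z|^2 = 2.4674
Iter 2: z = -1.9472 + -0.8529i, |z|^2 = 4.5188
Escaped at iteration 2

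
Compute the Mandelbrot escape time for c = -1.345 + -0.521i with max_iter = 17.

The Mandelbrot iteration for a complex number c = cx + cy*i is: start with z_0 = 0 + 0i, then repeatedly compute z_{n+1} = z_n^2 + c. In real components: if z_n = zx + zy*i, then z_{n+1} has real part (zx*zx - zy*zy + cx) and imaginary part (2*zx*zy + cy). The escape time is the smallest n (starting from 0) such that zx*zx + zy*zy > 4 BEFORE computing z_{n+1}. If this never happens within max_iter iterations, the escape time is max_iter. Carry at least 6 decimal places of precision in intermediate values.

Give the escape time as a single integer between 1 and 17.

Answer: 3

Derivation:
z_0 = 0 + 0i, c = -1.3450 + -0.5210i
Iter 1: z = -1.3450 + -0.5210i, |z|^2 = 2.0805
Iter 2: z = 0.1926 + 0.8805i, |z|^2 = 0.8124
Iter 3: z = -2.0832 + -0.1819i, |z|^2 = 4.3727
Escaped at iteration 3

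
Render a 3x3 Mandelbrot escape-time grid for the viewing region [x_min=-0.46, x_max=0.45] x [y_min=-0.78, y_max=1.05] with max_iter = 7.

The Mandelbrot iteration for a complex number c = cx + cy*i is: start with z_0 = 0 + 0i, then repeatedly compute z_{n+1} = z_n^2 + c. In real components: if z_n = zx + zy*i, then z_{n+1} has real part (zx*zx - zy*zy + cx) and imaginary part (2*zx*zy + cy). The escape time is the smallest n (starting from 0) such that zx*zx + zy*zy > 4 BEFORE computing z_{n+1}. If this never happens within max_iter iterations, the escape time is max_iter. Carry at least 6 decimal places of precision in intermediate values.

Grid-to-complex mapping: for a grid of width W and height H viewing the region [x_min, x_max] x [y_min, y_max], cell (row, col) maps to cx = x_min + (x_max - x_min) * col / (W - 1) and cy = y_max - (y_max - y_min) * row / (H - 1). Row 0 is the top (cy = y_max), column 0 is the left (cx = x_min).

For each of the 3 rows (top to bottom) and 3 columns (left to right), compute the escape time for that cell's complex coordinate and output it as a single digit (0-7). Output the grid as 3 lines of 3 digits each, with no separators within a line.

(row=0, col=0): c = -0.4600 + 1.0500i → escape time 4
(row=0, col=1): c = -0.0050 + 1.0500i → escape time 5
(row=0, col=2): c = 0.4500 + 1.0500i → escape time 2
(row=1, col=0): c = -0.4600 + 0.1350i → escape time 7
(row=1, col=1): c = -0.0050 + 0.1350i → escape time 7
(row=1, col=2): c = 0.4500 + 0.1350i → escape time 6
(row=2, col=0): c = -0.4600 + -0.7800i → escape time 6
(row=2, col=1): c = -0.0050 + -0.7800i → escape time 7
(row=2, col=2): c = 0.4500 + -0.7800i → escape time 4

Answer: 452
776
674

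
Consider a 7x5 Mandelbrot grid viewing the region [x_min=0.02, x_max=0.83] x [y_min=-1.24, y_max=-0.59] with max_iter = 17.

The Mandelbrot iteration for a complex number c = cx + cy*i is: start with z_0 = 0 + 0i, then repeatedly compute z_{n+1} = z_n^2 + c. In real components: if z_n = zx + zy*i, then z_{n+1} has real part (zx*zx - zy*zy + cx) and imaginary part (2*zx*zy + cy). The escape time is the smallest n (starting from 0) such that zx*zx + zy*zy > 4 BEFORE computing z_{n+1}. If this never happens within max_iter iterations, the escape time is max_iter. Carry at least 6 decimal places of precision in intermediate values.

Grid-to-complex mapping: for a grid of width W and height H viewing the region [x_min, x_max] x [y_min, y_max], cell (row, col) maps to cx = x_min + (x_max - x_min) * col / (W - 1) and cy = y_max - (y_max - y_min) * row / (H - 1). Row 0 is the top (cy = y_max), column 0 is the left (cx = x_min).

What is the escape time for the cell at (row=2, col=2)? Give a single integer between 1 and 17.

z_0 = 0 + 0i, c = 0.2900 + -0.9150i
Iter 1: z = 0.2900 + -0.9150i, |z|^2 = 0.9213
Iter 2: z = -0.4631 + -1.4457i, |z|^2 = 2.3045
Iter 3: z = -1.5856 + 0.4241i, |z|^2 = 2.6939
Iter 4: z = 2.6242 + -2.2598i, |z|^2 = 11.9930
Escaped at iteration 4

Answer: 4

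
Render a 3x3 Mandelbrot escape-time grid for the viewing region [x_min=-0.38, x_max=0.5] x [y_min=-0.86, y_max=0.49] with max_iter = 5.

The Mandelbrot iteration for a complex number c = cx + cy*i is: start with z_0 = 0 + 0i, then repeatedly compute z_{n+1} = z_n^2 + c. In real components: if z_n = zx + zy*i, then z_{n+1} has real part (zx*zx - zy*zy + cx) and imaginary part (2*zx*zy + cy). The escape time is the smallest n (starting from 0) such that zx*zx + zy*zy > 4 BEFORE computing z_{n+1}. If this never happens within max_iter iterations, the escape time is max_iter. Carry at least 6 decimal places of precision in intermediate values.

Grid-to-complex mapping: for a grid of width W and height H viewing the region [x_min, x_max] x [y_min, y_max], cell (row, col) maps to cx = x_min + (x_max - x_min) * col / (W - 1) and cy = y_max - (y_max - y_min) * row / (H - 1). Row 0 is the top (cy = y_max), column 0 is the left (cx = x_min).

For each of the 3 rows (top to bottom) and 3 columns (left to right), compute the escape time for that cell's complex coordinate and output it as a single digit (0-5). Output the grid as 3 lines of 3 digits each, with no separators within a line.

(row=0, col=0): c = -0.3800 + 0.4900i → escape time 5
(row=0, col=1): c = 0.0600 + 0.4900i → escape time 5
(row=0, col=2): c = 0.5000 + 0.4900i → escape time 5
(row=1, col=0): c = -0.3800 + -0.1850i → escape time 5
(row=1, col=1): c = 0.0600 + -0.1850i → escape time 5
(row=1, col=2): c = 0.5000 + -0.1850i → escape time 5
(row=2, col=0): c = -0.3800 + -0.8600i → escape time 5
(row=2, col=1): c = 0.0600 + -0.8600i → escape time 5
(row=2, col=2): c = 0.5000 + -0.8600i → escape time 3

Answer: 555
555
553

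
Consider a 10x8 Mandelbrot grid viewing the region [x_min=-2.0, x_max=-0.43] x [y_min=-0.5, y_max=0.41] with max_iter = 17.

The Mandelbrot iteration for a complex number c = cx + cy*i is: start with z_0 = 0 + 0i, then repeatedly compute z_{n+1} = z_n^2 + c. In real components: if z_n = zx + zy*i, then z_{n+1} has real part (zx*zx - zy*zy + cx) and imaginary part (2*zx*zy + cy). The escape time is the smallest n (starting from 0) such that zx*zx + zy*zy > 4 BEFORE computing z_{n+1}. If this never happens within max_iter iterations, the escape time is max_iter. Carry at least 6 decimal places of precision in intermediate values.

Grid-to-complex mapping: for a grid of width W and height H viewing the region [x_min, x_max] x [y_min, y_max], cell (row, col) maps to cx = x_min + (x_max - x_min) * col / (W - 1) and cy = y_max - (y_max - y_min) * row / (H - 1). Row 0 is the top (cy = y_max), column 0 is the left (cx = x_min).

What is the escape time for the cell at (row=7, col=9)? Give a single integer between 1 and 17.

z_0 = 0 + 0i, c = -0.4300 + -0.5000i
Iter 1: z = -0.4300 + -0.5000i, |z|^2 = 0.4349
Iter 2: z = -0.4951 + -0.0700i, |z|^2 = 0.2500
Iter 3: z = -0.1898 + -0.4307i, |z|^2 = 0.2215
Iter 4: z = -0.5795 + -0.3365i, |z|^2 = 0.4490
Iter 5: z = -0.2075 + -0.1100i, |z|^2 = 0.0551
Iter 6: z = -0.3991 + -0.4544i, |z|^2 = 0.3657
Iter 7: z = -0.4772 + -0.1374i, |z|^2 = 0.2466
Iter 8: z = -0.2211 + -0.3689i, |z|^2 = 0.1850
Iter 9: z = -0.5172 + -0.3368i, |z|^2 = 0.3809
Iter 10: z = -0.2760 + -0.1516i, |z|^2 = 0.0991
Iter 11: z = -0.3768 + -0.4163i, |z|^2 = 0.3153
Iter 12: z = -0.4613 + -0.1862i, |z|^2 = 0.2475
Iter 13: z = -0.2518 + -0.3282i, |z|^2 = 0.1711
Iter 14: z = -0.4743 + -0.3347i, |z|^2 = 0.3370
Iter 15: z = -0.3171 + -0.1825i, |z|^2 = 0.1339
Iter 16: z = -0.3628 + -0.3842i, |z|^2 = 0.2792

Answer: 17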